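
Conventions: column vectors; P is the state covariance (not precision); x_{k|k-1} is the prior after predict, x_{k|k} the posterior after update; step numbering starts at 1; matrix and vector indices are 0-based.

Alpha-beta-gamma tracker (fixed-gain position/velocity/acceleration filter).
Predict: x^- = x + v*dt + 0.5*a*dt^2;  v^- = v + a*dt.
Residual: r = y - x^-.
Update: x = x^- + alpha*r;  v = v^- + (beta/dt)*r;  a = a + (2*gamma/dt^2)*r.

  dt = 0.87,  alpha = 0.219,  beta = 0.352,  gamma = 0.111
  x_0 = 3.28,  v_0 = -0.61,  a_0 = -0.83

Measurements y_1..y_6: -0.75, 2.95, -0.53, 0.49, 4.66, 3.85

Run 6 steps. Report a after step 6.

a_post = 3.5699

step 1: x_pred=2.4352  r=-3.1852  x^+=1.7376  v^+=-2.6208  a^+=-1.7642
step 2: x_pred=-1.2102  r=4.1602  x^+=-0.2991  v^+=-2.4725  a^+=-0.5440
step 3: x_pred=-2.6560  r=2.1260  x^+=-2.1904  v^+=-2.0856  a^+=0.0795
step 4: x_pred=-3.9748  r=4.4648  x^+=-2.9970  v^+=-0.2100  a^+=1.3891
step 5: x_pred=-2.6540  r=7.3140  x^+=-1.0522  v^+=3.9578  a^+=3.5343
step 6: x_pred=3.7286  r=0.1214  x^+=3.7552  v^+=7.0817  a^+=3.5699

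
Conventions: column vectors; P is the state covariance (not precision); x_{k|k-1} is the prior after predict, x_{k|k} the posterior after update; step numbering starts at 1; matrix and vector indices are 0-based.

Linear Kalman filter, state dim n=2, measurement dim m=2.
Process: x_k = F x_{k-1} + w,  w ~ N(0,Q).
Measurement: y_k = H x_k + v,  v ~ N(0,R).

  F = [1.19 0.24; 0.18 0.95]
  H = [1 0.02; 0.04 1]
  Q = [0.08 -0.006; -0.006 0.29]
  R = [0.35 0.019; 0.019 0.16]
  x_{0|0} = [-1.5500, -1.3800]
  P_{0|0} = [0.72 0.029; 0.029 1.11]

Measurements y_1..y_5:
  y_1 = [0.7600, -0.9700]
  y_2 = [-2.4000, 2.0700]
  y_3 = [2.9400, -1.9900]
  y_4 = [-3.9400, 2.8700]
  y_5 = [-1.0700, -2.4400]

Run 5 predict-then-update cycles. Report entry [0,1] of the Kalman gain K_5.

step 1: x^-=[-2.1757, -1.5900]  P^-=[1.1801 0.4353; 0.4353 1.3250]  S=[1.5480 0.5284; 0.5284 1.5217]  K=[0.7484 0.0572; -0.0031 0.8833]  nu=[2.9675, 0.7070]  x^+=[0.0857, -0.9748]  P^+=[0.2628 0.0129; 0.0129 0.1407]
step 2: x^-=[-0.1320, -0.9107]  P^-=[0.4676 0.0975; 0.0975 0.4299]  S=[0.8216 0.1439; 0.1439 0.5985]  K=[0.5611 0.0593; 0.0023 0.7243]  nu=[-2.2498, 2.9860]  x^+=[-1.2173, 1.2471]  P^+=[0.1973 0.0123; 0.0123 0.1154]
step 3: x^-=[-1.1493, 0.9656]  P^-=[0.3730 0.0770; 0.0770 0.4048]  S=[0.7262 0.1190; 0.1190 0.5715]  K=[0.5067 0.0552; 0.0002 0.7136]  nu=[4.0700, -2.9096]  x^+=[0.7521, -1.1101]  P^+=[0.1782 0.0113; 0.0113 0.1137]
step 4: x^-=[0.6286, -0.9192]  P^-=[0.3453 0.0714; 0.0714 0.4023]  S=[0.6983 0.1123; 0.1123 0.5685]  K=[0.4879 0.0535; -0.0009 0.7128]  nu=[-4.5502, 3.7640]  x^+=[-1.3903, 1.7676]  P^+=[0.1716 0.0110; 0.0110 0.1136]
step 5: x^-=[-1.2302, 1.4290]  P^-=[0.3358 0.0695; 0.0695 0.4018]  S=[0.6887 0.1100; 0.1100 0.5679]  K=[0.4811 0.0528; -0.0013 0.7127]  nu=[0.1316, -3.8198]  x^+=[-1.3687, -1.2934]  P^+=[0.1692 0.0108; 0.0108 0.1136]

K[0,1] = 0.0528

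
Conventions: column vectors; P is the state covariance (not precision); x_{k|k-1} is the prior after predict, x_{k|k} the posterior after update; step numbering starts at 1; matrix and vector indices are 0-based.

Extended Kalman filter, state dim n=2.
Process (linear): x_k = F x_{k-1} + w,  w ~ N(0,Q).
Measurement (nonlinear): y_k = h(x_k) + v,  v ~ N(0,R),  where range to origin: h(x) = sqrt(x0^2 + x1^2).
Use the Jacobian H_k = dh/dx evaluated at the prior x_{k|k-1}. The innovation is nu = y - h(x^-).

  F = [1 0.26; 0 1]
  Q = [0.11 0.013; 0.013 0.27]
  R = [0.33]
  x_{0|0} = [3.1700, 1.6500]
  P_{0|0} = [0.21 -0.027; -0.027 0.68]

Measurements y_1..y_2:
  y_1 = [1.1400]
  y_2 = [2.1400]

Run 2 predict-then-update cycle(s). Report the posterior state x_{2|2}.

x_post = [2.2688, -0.0729]

step 1: x^-=[3.5990, 1.6500]  P^-=[0.3519 0.1628; 0.1628 0.9500]  H_jac=[0.9090 0.4168]  S=[0.9092]  K=[0.4265; 0.5983]  nu=[-2.8192]  x^+=[2.3966, -0.0366]  P^+=[0.1865 -0.0692; -0.0692 0.6246]
step 2: x^-=[2.3871, -0.0366]  P^-=[0.3028 0.1062; 0.1062 0.8946]  H_jac=[0.9999 -0.0153]  S=[0.6297]  K=[0.4782; 0.1469]  nu=[-0.2474]  x^+=[2.2688, -0.0729]  P^+=[0.1588 0.0620; 0.0620 0.8810]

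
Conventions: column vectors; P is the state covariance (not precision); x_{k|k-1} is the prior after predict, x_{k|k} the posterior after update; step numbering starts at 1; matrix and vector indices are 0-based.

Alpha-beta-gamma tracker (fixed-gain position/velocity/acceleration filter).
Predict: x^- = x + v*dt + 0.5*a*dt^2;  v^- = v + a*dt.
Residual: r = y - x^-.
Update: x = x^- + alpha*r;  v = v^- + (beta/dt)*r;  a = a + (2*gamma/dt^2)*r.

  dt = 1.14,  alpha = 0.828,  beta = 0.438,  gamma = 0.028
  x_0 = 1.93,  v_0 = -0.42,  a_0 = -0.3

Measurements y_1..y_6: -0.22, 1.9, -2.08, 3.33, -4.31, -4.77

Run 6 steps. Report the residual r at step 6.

resid = 0.9448

step 1: x_pred=1.2563  r=-1.4763  x^+=0.0339  v^+=-1.3292  a^+=-0.3636
step 2: x_pred=-1.7176  r=3.6176  x^+=1.2778  v^+=-0.3538  a^+=-0.2077
step 3: x_pred=0.7395  r=-2.8195  x^+=-1.5950  v^+=-1.6739  a^+=-0.3292
step 4: x_pred=-3.7172  r=7.0472  x^+=2.1179  v^+=0.6584  a^+=-0.0256
step 5: x_pred=2.8519  r=-7.1619  x^+=-3.0782  v^+=-2.1224  a^+=-0.3342
step 6: x_pred=-5.7148  r=0.9448  x^+=-4.9325  v^+=-2.1403  a^+=-0.2935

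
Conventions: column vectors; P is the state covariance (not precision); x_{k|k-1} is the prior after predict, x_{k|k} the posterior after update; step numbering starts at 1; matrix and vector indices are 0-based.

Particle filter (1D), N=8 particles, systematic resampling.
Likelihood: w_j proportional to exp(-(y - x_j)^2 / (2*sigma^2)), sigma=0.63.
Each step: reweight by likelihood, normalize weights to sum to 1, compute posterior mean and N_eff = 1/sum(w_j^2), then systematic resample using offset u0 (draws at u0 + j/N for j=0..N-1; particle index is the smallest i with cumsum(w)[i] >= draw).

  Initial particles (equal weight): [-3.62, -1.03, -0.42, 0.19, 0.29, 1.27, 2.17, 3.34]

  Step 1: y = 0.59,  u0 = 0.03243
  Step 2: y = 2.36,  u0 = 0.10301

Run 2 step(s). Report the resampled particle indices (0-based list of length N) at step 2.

step 1: w=[0.0000, 0.0140, 0.1054, 0.3114, 0.3401, 0.2127, 0.0164, 0.0000]  mean=0.4050  Neff=3.7112  idx=[2, 3, 3, 3, 4, 4, 5, 5]
step 2: w=[0.0001, 0.0057, 0.0057, 0.0057, 0.0097, 0.0097, 0.4816, 0.4816]  mean=1.2322  Neff=2.1541  idx=[6, 6, 6, 6, 7, 7, 7, 7]

resampled_idx = [6, 6, 6, 6, 7, 7, 7, 7]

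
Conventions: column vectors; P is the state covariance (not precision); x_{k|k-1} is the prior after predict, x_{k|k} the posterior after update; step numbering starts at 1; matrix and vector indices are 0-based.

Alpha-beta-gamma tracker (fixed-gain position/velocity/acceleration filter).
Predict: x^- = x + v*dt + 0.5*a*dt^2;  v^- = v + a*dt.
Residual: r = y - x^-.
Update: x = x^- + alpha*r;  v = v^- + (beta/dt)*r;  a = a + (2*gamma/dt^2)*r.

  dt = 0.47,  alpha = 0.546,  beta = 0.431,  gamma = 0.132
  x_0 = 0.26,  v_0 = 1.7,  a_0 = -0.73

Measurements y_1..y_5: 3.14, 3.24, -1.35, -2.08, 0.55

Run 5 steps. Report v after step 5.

v_post = -5.9997

step 1: x_pred=0.9784  r=2.1616  x^+=2.1586  v^+=3.3392  a^+=1.8534
step 2: x_pred=3.9327  r=-0.6927  x^+=3.5545  v^+=3.5750  a^+=1.0255
step 3: x_pred=5.3480  r=-6.6980  x^+=1.6909  v^+=-2.0852  a^+=-6.9794
step 4: x_pred=-0.0600  r=-2.0200  x^+=-1.1629  v^+=-7.2179  a^+=-9.3935
step 5: x_pred=-5.5929  r=6.1429  x^+=-2.2389  v^+=-5.9997  a^+=-2.0521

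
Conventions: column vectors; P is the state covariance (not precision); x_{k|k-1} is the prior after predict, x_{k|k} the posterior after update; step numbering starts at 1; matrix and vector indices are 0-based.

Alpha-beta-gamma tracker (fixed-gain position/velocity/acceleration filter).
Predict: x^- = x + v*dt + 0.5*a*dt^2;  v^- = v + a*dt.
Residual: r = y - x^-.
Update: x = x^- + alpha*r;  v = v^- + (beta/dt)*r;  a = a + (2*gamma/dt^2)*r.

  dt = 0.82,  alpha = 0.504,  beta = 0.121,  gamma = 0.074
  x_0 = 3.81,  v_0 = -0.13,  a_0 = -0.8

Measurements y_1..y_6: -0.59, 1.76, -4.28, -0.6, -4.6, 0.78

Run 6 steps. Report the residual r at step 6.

resid = 10.3128

step 1: x_pred=3.4344  r=-4.0244  x^+=1.4061  v^+=-1.3799  a^+=-1.6858
step 2: x_pred=-0.2921  r=2.0521  x^+=0.7421  v^+=-2.4594  a^+=-1.2341
step 3: x_pred=-1.6895  r=-2.5905  x^+=-2.9951  v^+=-3.8536  a^+=-1.8043
step 4: x_pred=-6.7617  r=6.1617  x^+=-3.6562  v^+=-4.4240  a^+=-0.4481
step 5: x_pred=-7.4345  r=2.8345  x^+=-6.0059  v^+=-4.3731  a^+=0.1758
step 6: x_pred=-9.5328  r=10.3128  x^+=-4.3351  v^+=-2.7072  a^+=2.4457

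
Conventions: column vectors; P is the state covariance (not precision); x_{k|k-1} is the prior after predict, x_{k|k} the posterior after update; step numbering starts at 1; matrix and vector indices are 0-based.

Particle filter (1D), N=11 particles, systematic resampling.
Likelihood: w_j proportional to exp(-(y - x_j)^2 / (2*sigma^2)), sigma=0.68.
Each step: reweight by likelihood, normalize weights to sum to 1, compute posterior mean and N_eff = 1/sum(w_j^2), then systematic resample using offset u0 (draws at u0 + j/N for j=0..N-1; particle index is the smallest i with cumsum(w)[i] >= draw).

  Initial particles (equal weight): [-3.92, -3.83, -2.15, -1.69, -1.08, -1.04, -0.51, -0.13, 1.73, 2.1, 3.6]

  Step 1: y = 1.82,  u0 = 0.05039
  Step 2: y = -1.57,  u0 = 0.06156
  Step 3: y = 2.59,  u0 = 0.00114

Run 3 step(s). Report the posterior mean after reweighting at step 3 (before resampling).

step 1: w=[0.0000, 0.0000, 0.0000, 0.0000, 0.0001, 0.0001, 0.0014, 0.0083, 0.5052, 0.4683, 0.0166]  mean=1.9151  Neff=2.1058  idx=[8, 8, 8, 8, 8, 8, 9, 9, 9, 9, 9]
step 2: w=[0.1585, 0.1585, 0.1585, 0.1585, 0.1585, 0.1585, 0.0098, 0.0098, 0.0098, 0.0098, 0.0098]  mean=1.7480  Neff=6.6100  idx=[0, 0, 1, 2, 2, 3, 3, 4, 4, 5, 7]
step 3: w=[0.0854, 0.0854, 0.0854, 0.0854, 0.0854, 0.0854, 0.0854, 0.0854, 0.0854, 0.0854, 0.1465]  mean=1.7842  Neff=10.6038  idx=[0, 1, 2, 3, 4, 5, 6, 7, 8, 9, 10]

post_mean = 1.7842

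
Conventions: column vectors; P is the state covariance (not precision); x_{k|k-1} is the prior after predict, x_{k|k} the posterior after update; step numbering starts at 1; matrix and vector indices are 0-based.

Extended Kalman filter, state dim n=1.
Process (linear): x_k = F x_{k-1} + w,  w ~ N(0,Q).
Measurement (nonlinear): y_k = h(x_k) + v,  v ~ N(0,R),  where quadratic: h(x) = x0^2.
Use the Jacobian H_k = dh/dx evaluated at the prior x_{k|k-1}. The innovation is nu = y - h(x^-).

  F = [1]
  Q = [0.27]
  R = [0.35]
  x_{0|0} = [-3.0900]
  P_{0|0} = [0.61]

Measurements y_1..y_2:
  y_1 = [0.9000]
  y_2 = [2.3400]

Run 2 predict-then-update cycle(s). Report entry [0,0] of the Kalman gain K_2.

step 1: x^-=[-3.0900]  P^-=[0.8800]  H_jac=[-6.1800]  S=[33.9593]  K=[-0.1601]  nu=[-8.6481]  x^+=[-1.7051]  P^+=[0.0091]
step 2: x^-=[-1.7051]  P^-=[0.2791]  H_jac=[-3.4101]  S=[3.5953]  K=[-0.2647]  nu=[-0.5672]  x^+=[-1.5549]  P^+=[0.0272]

K[0,0] = -0.2647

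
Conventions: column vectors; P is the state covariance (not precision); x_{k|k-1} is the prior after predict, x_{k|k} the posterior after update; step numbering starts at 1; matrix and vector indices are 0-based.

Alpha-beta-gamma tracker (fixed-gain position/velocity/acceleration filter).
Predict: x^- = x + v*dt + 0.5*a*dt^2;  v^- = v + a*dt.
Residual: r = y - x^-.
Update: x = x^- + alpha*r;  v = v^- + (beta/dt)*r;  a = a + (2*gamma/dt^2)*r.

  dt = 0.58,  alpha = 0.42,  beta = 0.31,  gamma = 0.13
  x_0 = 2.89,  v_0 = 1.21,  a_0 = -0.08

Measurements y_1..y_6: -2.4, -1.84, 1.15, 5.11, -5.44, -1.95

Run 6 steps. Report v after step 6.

step 1: x_pred=3.5783  r=-5.9783  x^+=1.0674  v^+=-2.0317  a^+=-4.7006
step 2: x_pred=-0.9016  r=-0.9384  x^+=-1.2957  v^+=-5.2596  a^+=-5.4259
step 3: x_pred=-5.2589  r=6.4089  x^+=-2.5672  v^+=-4.9812  a^+=-0.4725
step 4: x_pred=-5.5357  r=10.6457  x^+=-1.0645  v^+=0.4348  a^+=7.7555
step 5: x_pred=0.4921  r=-5.9321  x^+=-1.9994  v^+=1.7623  a^+=3.1706
step 6: x_pred=-0.4439  r=-1.5061  x^+=-1.0765  v^+=2.7963  a^+=2.0066

v_post = 2.7963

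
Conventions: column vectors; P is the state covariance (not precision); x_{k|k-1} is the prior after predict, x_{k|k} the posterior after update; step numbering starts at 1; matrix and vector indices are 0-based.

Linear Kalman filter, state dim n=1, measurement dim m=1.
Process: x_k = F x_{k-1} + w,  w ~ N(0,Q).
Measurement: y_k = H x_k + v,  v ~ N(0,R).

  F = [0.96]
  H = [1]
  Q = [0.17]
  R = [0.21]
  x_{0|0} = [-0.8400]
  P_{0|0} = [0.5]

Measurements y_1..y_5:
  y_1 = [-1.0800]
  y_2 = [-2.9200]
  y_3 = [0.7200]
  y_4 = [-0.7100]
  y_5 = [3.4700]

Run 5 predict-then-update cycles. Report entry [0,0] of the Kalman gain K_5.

K[0,0] = 0.5722

step 1: x^-=[-0.8064]  P^-=[0.6308]  S=[0.8408]  K=[0.7502]  nu=[-0.2736]  x^+=[-1.0117]  P^+=[0.1575]
step 2: x^-=[-0.9712]  P^-=[0.3152]  S=[0.5252]  K=[0.6002]  nu=[-1.9488]  x^+=[-2.1408]  P^+=[0.1260]
step 3: x^-=[-2.0551]  P^-=[0.2862]  S=[0.4962]  K=[0.5767]  nu=[2.7751]  x^+=[-0.4546]  P^+=[0.1211]
step 4: x^-=[-0.4364]  P^-=[0.2816]  S=[0.4916]  K=[0.5728]  nu=[-0.2736]  x^+=[-0.5931]  P^+=[0.1203]
step 5: x^-=[-0.5694]  P^-=[0.2809]  S=[0.4909]  K=[0.5722]  nu=[4.0394]  x^+=[1.7419]  P^+=[0.1202]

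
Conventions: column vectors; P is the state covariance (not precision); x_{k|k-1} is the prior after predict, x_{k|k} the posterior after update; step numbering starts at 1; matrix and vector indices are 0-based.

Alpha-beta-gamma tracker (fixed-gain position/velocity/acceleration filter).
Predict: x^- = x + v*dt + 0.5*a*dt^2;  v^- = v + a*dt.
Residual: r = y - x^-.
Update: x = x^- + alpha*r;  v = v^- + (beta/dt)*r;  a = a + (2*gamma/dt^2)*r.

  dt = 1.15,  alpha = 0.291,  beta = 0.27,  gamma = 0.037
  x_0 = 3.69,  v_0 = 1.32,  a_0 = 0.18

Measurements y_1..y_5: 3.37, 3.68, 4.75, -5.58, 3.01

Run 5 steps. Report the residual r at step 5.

resid = 3.9991

step 1: x_pred=5.3270  r=-1.9570  x^+=4.7575  v^+=1.0675  a^+=0.0705
step 2: x_pred=6.0318  r=-2.3518  x^+=5.3474  v^+=0.5964  a^+=-0.0611
step 3: x_pred=5.9929  r=-1.2429  x^+=5.6312  v^+=0.2344  a^+=-0.1306
step 4: x_pred=5.8143  r=-11.3943  x^+=2.4986  v^+=-2.5911  a^+=-0.7682
step 5: x_pred=-0.9891  r=3.9991  x^+=0.1746  v^+=-2.5356  a^+=-0.5444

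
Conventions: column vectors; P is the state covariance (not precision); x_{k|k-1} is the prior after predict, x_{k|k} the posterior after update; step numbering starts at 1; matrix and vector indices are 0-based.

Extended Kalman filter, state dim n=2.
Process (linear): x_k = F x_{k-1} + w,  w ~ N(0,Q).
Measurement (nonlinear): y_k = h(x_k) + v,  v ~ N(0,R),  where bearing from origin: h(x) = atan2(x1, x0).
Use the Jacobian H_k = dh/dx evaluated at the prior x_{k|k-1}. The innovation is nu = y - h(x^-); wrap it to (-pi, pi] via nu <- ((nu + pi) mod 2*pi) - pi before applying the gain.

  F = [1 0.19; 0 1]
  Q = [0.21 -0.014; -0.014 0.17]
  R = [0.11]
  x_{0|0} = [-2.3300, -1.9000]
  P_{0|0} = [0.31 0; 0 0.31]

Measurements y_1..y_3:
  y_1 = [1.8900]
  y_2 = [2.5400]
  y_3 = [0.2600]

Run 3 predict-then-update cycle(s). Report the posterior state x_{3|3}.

step 1: x^-=[-2.6910, -1.9000]  P^-=[0.5312 0.0449; 0.0449 0.4800]  H_jac=[0.1751 -0.2480]  S=[0.1519]  K=[0.5390; -0.7319]  nu=[-1.8664]  x^+=[-3.6969, -0.5341]  P^+=[0.4871 0.1048; 0.1048 0.3986]
step 2: x^-=[-3.7984, -0.5341]  P^-=[0.7513 0.1666; 0.1666 0.5686]  H_jac=[0.0363 -0.2582]  S=[0.1458]  K=[-0.1079; -0.9656]  nu=[-0.7413]  x^+=[-3.7184, 0.1817]  P^+=[0.7496 0.1514; 0.1514 0.4327]
step 3: x^-=[-3.6839, 0.1817]  P^-=[1.0327 0.2196; 0.2196 0.6027]  H_jac=[-0.0134 -0.2708]  S=[0.1560]  K=[-0.4697; -1.0652]  nu=[-2.8323]  x^+=[-2.3536, 3.1988]  P^+=[0.9983 0.1416; 0.1416 0.4257]

x_post = [-2.3536, 3.1988]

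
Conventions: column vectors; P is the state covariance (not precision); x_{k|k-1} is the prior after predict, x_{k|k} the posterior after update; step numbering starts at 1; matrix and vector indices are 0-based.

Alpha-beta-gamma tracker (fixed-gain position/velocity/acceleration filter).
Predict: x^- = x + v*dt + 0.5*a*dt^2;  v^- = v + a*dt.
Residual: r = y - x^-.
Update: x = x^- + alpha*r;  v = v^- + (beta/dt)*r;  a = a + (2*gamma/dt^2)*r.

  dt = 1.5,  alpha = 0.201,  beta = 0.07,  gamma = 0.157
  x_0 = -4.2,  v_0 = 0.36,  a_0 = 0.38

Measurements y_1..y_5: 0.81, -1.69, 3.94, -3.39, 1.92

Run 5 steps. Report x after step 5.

x_post = 9.5669

step 1: x_pred=-3.2325  r=4.0425  x^+=-2.4200  v^+=1.1187  a^+=0.9442
step 2: x_pred=0.3202  r=-2.0102  x^+=-0.0839  v^+=2.4411  a^+=0.6636
step 3: x_pred=4.3243  r=-0.3843  x^+=4.2471  v^+=3.4186  a^+=0.6100
step 4: x_pred=10.0612  r=-13.4512  x^+=7.3575  v^+=3.7058  a^+=-1.2672
step 5: x_pred=11.4906  r=-9.5706  x^+=9.5669  v^+=1.3584  a^+=-2.6028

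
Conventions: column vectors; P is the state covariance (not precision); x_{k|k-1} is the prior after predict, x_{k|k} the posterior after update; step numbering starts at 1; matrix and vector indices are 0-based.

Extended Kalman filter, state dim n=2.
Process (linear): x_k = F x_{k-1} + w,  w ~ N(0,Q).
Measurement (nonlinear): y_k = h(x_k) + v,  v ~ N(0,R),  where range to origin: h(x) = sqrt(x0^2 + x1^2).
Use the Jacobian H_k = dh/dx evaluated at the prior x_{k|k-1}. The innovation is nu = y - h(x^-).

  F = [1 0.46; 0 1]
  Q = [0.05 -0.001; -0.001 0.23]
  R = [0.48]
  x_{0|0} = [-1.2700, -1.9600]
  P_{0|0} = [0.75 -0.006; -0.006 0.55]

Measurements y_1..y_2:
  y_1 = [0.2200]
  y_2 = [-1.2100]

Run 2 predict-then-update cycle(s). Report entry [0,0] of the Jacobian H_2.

step 1: x^-=[-2.1716, -1.9600]  P^-=[0.9109 0.2460; 0.2460 0.7800]  H_jac=[-0.7423 -0.6700]  S=[1.5768]  K=[-0.5333; -0.4472]  nu=[-2.7053]  x^+=[-0.7287, -0.7501]  P^+=[0.4623 -0.1301; -0.1301 0.4646]
step 2: x^-=[-1.0738, -0.7501]  P^-=[0.4909 0.0826; 0.0826 0.6946]  H_jac=[-0.8198 -0.5727]  S=[1.1152]  K=[-0.4033; -0.4174]  nu=[-2.5198]  x^+=[-0.0576, 0.3016]  P^+=[0.3095 -0.1051; -0.1051 0.5003]

H_jac[0,0] = -0.8198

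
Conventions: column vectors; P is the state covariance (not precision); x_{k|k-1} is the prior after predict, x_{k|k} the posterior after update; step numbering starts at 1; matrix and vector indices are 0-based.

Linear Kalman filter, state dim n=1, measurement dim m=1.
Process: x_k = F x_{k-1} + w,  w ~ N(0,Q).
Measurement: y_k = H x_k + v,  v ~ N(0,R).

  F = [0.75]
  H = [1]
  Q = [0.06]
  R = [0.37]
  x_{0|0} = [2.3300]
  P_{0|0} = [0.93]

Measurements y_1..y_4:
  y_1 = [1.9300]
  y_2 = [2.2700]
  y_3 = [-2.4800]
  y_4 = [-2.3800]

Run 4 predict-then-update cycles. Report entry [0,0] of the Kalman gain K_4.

K[0,0] = 0.2357

step 1: x^-=[1.7475]  P^-=[0.5831]  S=[0.9531]  K=[0.6118]  nu=[0.1825]  x^+=[1.8592]  P^+=[0.2264]
step 2: x^-=[1.3944]  P^-=[0.1873]  S=[0.5573]  K=[0.3361]  nu=[0.8756]  x^+=[1.6887]  P^+=[0.1244]
step 3: x^-=[1.2665]  P^-=[0.1300]  S=[0.5000]  K=[0.2599]  nu=[-3.7465]  x^+=[0.2927]  P^+=[0.0962]
step 4: x^-=[0.2195]  P^-=[0.1141]  S=[0.4841]  K=[0.2357]  nu=[-2.5995]  x^+=[-0.3932]  P^+=[0.0872]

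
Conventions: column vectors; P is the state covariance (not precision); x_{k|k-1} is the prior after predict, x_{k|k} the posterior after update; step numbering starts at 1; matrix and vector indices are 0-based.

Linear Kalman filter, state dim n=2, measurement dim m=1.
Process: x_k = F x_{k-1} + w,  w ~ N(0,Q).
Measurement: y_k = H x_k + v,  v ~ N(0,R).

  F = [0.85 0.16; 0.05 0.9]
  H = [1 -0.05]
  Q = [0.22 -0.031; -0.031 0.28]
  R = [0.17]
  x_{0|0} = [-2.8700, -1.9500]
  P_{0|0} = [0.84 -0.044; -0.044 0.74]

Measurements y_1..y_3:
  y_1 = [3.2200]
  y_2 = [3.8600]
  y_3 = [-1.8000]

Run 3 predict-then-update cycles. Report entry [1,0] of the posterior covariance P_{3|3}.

step 1: x^-=[-2.7515, -1.8985]  P^-=[0.8339 0.0772; 0.0772 0.8775]  S=[0.9983]  K=[0.8314; 0.0334]  nu=[5.8766]  x^+=[2.1342, -1.7021]  P^+=[0.1438 0.0495; 0.0495 0.8764]
step 2: x^-=[1.5418, -1.4251]  P^-=[0.3598 0.1396; 0.1396 0.9947]  S=[0.5183]  K=[0.6807; 0.1733]  nu=[2.2470]  x^+=[3.0713, -1.0357]  P^+=[0.1196 0.0784; 0.0784 0.9791]
step 3: x^-=[2.4449, -0.7785]  P^-=[0.3528 0.1757; 0.1757 1.0805]  S=[0.5080]  K=[0.6773; 0.2395]  nu=[-4.2838]  x^+=[-0.4566, -1.8047]  P^+=[0.1198 0.0933; 0.0933 1.0513]

P_post[1,0] = 0.0933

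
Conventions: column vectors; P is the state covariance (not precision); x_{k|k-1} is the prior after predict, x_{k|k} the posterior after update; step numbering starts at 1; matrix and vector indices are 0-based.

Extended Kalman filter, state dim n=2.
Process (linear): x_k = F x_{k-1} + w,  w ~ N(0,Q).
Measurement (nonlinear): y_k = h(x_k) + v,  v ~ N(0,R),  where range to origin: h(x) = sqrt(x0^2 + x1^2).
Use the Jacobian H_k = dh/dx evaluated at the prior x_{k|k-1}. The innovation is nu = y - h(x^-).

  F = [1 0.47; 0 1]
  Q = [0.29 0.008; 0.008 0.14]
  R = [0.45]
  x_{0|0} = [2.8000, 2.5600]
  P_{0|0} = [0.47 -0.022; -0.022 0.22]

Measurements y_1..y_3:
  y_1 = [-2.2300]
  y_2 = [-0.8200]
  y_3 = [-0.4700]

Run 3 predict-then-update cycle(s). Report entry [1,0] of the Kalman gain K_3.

step 1: x^-=[4.0032, 2.5600]  P^-=[0.7879 0.0894; 0.0894 0.3600]  H_jac=[0.8425 0.5387]  S=[1.1949]  K=[0.5958; 0.2254]  nu=[-6.9818]  x^+=[-0.1569, 0.9866]  P^+=[0.3637 -0.0710; -0.0710 0.2993]
step 2: x^-=[0.3069, 0.9866]  P^-=[0.6530 0.0776; 0.0776 0.4393]  H_jac=[0.2970 0.9549]  S=[0.9522]  K=[0.2815; 0.4648]  nu=[-1.8533]  x^+=[-0.2149, 0.1253]  P^+=[0.5776 -0.0470; -0.0470 0.2336]
step 3: x^-=[-0.1560, 0.1253]  P^-=[0.8750 0.0709; 0.0709 0.3736]  H_jac=[-0.7796 0.6262]  S=[1.0592]  K=[-0.6022; 0.1687]  nu=[-0.6701]  x^+=[0.2475, 0.0122]  P^+=[0.4909 0.1785; 0.1785 0.3435]

K[1,0] = 0.1687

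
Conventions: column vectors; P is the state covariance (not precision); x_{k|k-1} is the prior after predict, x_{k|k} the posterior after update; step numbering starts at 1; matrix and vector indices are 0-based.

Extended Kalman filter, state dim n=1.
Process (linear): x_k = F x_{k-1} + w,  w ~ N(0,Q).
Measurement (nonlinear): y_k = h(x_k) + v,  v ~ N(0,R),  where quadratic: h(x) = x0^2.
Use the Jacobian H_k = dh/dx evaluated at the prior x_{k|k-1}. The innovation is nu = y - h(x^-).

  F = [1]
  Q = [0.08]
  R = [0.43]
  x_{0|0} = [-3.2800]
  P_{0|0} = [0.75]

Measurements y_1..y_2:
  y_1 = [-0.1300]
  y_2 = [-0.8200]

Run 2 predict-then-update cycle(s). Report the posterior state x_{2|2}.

x_post = [-0.8993]

step 1: x^-=[-3.2800]  P^-=[0.8300]  H_jac=[-6.5600]  S=[36.1479]  K=[-0.1506]  nu=[-10.8884]  x^+=[-1.6399]  P^+=[0.0099]
step 2: x^-=[-1.6399]  P^-=[0.0899]  H_jac=[-3.2799]  S=[1.3968]  K=[-0.2110]  nu=[-3.5094]  x^+=[-0.8993]  P^+=[0.0277]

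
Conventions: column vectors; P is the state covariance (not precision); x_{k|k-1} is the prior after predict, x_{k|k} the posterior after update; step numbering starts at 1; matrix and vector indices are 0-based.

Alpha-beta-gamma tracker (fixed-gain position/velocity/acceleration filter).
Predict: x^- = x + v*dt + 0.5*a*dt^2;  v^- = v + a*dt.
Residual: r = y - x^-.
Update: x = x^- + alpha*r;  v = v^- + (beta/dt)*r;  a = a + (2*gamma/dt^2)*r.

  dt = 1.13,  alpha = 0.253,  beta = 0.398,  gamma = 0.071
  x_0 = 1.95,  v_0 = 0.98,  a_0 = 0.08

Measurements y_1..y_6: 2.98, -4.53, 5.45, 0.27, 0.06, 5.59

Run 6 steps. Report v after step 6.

v_post = 1.9251

step 1: x_pred=3.1085  r=-0.1285  x^+=3.0760  v^+=1.0251  a^+=0.0657
step 2: x_pred=4.2763  r=-8.8063  x^+=2.0483  v^+=-2.0023  a^+=-0.9136
step 3: x_pred=-0.7976  r=6.2476  x^+=0.7831  v^+=-0.8342  a^+=-0.2188
step 4: x_pred=-0.2993  r=0.5693  x^+=-0.1553  v^+=-0.8810  a^+=-0.1555
step 5: x_pred=-1.2501  r=1.3101  x^+=-0.9186  v^+=-0.5953  a^+=-0.0098
step 6: x_pred=-1.5976  r=7.1876  x^+=0.2208  v^+=1.9251  a^+=0.7895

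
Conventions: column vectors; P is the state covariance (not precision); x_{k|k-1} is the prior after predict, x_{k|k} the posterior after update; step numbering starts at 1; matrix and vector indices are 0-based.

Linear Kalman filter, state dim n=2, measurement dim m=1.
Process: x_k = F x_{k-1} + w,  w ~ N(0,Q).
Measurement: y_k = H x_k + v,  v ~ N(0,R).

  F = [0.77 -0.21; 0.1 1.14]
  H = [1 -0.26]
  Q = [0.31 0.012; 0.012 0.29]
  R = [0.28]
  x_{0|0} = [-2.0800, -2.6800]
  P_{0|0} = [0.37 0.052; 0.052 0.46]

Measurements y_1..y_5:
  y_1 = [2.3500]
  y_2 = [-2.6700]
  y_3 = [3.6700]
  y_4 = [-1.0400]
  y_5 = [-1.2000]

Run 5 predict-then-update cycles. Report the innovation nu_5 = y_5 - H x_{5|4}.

step 1: x^-=[-1.0388, -3.2632]  P^-=[0.5328 -0.0251; -0.0251 0.9034]  S=[0.8870]  K=[0.6081; -0.2931]  nu=[2.5404]  x^+=[0.5060, -4.0078]  P^+=[0.2049 0.1330; 0.1330 0.8272]
step 2: x^-=[1.2313, -4.5182]  P^-=[0.4249 -0.0563; -0.0563 1.3974]  S=[0.8287]  K=[0.5304; -0.5064]  nu=[-5.0760]  x^+=[-1.4613, -1.9479]  P^+=[0.1918 0.1663; 0.1663 1.1849]
step 3: x^-=[-0.7161, -2.3667]  P^-=[0.4222 -0.1144; -0.1144 1.8697]  S=[0.8881]  K=[0.5089; -0.6762]  nu=[3.7708]  x^+=[1.2028, -4.9167]  P^+=[0.1922 0.1912; 0.1912 1.4636]
step 4: x^-=[1.9586, -5.4847]  P^-=[0.4267 -0.1598; -0.1598 2.2376]  S=[0.9410]  K=[0.4976; -0.7880]  nu=[-4.4247]  x^+=[-0.2429, -1.9979]  P^+=[0.1937 0.2092; 0.2092 1.6532]
step 5: x^-=[0.2325, -2.3019]  P^-=[0.4301 -0.1896; -0.1896 2.4882]  S=[0.9769]  K=[0.4907; -0.8563]  nu=[-2.0310]  x^+=[-0.7642, -0.5627]  P^+=[0.1948 0.2209; 0.2209 1.7718]

innov = [-2.0310]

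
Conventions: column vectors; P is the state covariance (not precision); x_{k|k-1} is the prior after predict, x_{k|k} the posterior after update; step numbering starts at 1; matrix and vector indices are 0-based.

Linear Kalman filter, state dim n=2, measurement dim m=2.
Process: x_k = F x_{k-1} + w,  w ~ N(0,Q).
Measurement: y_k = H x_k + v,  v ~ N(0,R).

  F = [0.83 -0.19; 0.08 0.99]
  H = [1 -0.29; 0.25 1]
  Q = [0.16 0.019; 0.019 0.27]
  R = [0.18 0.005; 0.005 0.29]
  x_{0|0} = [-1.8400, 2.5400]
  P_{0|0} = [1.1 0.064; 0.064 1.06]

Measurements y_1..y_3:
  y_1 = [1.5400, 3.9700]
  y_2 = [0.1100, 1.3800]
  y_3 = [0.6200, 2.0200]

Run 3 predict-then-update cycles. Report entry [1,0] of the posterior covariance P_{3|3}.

P_post[1,0] = 0.0147

step 1: x^-=[-2.0098, 2.3674]  P^-=[0.9359 -0.0557; -0.0557 1.3261]  S=[1.2597 -0.1973; -0.1973 1.6467]  K=[0.7875 0.2026; -0.2290 0.7694]  nu=[4.2363, 2.1051]  x^+=[1.7527, 3.0168]  P^+=[0.1501 0.0252; 0.0252 0.2157]
step 2: x^-=[0.8815, 3.1268]  P^-=[0.2632 0.0087; 0.0087 0.4863]  S=[0.4791 -0.0622; -0.0622 0.7971]  K=[0.5620 0.1373; -0.1987 0.5973]  nu=[0.1353, -1.9672]  x^+=[0.6875, 1.9249]  P^+=[0.1065 0.0160; 0.0160 0.1682]
step 3: x^-=[0.2049, 1.9606]  P^-=[0.2344 0.0073; 0.0073 0.4381]  S=[0.4470 -0.0567; -0.0567 0.7464]  K=[0.5360 0.1290; -0.1950 0.5746]  nu=[0.9837, 0.0082]  x^+=[0.7332, 1.7735]  P^+=[0.1014 0.0147; 0.0147 0.1620]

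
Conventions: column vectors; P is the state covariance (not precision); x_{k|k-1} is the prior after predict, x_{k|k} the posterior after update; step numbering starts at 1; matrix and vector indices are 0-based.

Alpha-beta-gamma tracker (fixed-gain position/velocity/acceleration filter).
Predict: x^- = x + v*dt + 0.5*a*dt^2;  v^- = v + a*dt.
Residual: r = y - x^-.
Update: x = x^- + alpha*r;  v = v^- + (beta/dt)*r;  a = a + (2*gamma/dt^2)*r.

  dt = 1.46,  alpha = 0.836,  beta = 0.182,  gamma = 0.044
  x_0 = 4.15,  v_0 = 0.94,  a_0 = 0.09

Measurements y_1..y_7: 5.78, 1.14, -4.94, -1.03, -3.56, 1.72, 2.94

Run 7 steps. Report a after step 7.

a_post = 0.1578

step 1: x_pred=5.6183  r=0.1617  x^+=5.7535  v^+=1.0916  a^+=0.0967
step 2: x_pred=7.4502  r=-6.3102  x^+=2.1749  v^+=0.4461  a^+=-0.1638
step 3: x_pred=2.6515  r=-7.5915  x^+=-3.6950  v^+=-0.7395  a^+=-0.4772
step 4: x_pred=-5.2832  r=4.2532  x^+=-1.7275  v^+=-0.9060  a^+=-0.3016
step 5: x_pred=-3.3718  r=-0.1882  x^+=-3.5291  v^+=-1.3699  a^+=-0.3094
step 6: x_pred=-5.8590  r=7.5790  x^+=0.4771  v^+=-0.8769  a^+=0.0035
step 7: x_pred=-0.7995  r=3.7395  x^+=2.3267  v^+=-0.4057  a^+=0.1578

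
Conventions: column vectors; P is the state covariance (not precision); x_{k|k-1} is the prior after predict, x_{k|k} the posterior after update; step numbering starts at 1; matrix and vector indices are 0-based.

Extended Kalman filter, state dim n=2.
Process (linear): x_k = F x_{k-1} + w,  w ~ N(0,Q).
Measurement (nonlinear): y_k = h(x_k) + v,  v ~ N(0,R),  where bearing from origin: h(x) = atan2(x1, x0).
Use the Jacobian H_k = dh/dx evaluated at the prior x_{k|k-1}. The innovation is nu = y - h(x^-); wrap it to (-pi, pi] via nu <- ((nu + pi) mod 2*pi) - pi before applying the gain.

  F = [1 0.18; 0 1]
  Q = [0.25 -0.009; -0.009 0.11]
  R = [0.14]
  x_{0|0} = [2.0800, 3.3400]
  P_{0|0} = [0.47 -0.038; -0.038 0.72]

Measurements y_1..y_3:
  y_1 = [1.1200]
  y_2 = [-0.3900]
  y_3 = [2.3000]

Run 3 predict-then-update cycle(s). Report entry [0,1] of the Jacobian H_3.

H_jac[0,1] = 0.1573

step 1: x^-=[2.6812, 3.3400]  P^-=[0.7296 0.0826; 0.0826 0.8300]  H_jac=[-0.1821 0.1462]  S=[0.1775]  K=[-0.6803; 0.5986]  nu=[0.2256]  x^+=[2.5277, 3.4751]  P^+=[0.6475 0.1549; 0.1549 0.7664]
step 2: x^-=[3.1532, 3.4751]  P^-=[0.9781 0.2838; 0.2838 0.8764]  H_jac=[-0.1578 0.1432]  S=[0.1695]  K=[-0.6709; 0.4761]  nu=[-1.2239]  x^+=[3.9743, 2.8923]  P^+=[0.9018 0.3380; 0.3380 0.8380]
step 3: x^-=[4.4949, 2.8923]  P^-=[1.3006 0.4798; 0.4798 0.9480]  H_jac=[-0.1012 0.1573]  S=[0.1615]  K=[-0.3478; 0.6227]  nu=[1.7282]  x^+=[3.8938, 3.9684]  P^+=[1.2811 0.5148; 0.5148 0.8853]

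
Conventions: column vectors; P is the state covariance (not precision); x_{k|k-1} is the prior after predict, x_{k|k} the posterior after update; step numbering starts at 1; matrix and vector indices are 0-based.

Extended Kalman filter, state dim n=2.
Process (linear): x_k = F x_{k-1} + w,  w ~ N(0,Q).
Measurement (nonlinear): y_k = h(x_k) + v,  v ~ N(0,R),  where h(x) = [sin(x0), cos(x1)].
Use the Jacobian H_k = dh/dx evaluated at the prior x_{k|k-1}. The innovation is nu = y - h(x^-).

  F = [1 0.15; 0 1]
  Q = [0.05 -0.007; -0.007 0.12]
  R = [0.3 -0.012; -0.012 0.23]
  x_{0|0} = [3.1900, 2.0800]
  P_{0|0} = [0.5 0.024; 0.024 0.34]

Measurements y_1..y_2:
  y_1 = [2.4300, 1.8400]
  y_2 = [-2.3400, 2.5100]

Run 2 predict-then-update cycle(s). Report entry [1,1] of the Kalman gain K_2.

K[1,1] = -0.3969

step 1: x^-=[3.5020, 2.0800]  P^-=[0.5649 0.0680; 0.0680 0.4600]  H_jac=[-0.9358 0.0000; 0.0000 -0.8731]  S=[0.7946 0.0436; 0.0436 0.5807]  K=[-0.6623 -0.0526; -0.0423 -0.6885]  nu=[2.7827, 2.3275]  x^+=[1.5367, 0.3597]  P^+=[0.2117 0.0047; 0.0047 0.1808]
step 2: x^-=[1.5906, 0.3597]  P^-=[0.2672 0.0249; 0.0249 0.3008]  H_jac=[-0.0198 0.0000; 0.0000 -0.3520]  S=[0.3001 -0.0118; -0.0118 0.2673]  K=[-0.0190 -0.0336; -0.0173 -0.3969]  nu=[-3.3398, 1.5740]  x^+=[1.6012, -0.2073]  P^+=[0.2668 0.0213; 0.0213 0.2587]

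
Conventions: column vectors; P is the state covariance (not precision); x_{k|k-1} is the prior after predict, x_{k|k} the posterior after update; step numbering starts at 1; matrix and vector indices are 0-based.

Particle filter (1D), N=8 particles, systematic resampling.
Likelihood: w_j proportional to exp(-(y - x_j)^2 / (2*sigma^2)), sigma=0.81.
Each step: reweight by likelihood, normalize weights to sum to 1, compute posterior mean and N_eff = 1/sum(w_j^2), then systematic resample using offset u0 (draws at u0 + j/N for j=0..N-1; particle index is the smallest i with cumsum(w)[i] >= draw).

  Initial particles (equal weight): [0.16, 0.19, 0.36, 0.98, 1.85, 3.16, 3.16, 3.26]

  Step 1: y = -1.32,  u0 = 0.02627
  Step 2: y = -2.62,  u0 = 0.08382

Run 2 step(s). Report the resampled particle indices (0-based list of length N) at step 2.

resampled_idx = [0, 1, 2, 2, 3, 4, 5, 7]

step 1: w=[0.3776, 0.3526, 0.2333, 0.0356, 0.0009, 0.0000, 0.0000, 0.0000]  mean=0.2480  Neff=3.0998  idx=[0, 0, 0, 1, 1, 1, 2, 2]
step 2: w=[0.1545, 0.1545, 0.1545, 0.1360, 0.1360, 0.1360, 0.0642, 0.0642]  mean=0.1979  Neff=7.3875  idx=[0, 1, 2, 2, 3, 4, 5, 7]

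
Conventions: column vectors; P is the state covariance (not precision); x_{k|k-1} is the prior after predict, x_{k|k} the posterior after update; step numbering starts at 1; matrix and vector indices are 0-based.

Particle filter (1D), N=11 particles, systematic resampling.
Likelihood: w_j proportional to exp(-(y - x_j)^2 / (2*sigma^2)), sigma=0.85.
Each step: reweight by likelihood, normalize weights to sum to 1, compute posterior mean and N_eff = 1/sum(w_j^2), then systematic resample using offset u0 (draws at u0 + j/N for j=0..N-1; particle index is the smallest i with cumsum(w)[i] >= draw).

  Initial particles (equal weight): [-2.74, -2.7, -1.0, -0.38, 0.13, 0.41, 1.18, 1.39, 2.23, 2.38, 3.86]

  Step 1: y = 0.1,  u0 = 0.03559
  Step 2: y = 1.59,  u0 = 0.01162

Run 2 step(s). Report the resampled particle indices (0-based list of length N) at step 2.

step 1: w=[0.0009, 0.0011, 0.1066, 0.2099, 0.2461, 0.2304, 0.1098, 0.0778, 0.0107, 0.0067, 0.0000]  mean=0.2123  Neff=5.3386  idx=[2, 3, 3, 3, 4, 4, 5, 5, 5, 6, 7]
step 2: w=[0.0026, 0.0185, 0.0185, 0.0185, 0.0622, 0.0622, 0.1037, 0.1037, 0.1037, 0.2420, 0.2644]  mean=0.7730  Neff=5.9006  idx=[1, 4, 6, 6, 7, 8, 9, 9, 10, 10, 10]

resampled_idx = [1, 4, 6, 6, 7, 8, 9, 9, 10, 10, 10]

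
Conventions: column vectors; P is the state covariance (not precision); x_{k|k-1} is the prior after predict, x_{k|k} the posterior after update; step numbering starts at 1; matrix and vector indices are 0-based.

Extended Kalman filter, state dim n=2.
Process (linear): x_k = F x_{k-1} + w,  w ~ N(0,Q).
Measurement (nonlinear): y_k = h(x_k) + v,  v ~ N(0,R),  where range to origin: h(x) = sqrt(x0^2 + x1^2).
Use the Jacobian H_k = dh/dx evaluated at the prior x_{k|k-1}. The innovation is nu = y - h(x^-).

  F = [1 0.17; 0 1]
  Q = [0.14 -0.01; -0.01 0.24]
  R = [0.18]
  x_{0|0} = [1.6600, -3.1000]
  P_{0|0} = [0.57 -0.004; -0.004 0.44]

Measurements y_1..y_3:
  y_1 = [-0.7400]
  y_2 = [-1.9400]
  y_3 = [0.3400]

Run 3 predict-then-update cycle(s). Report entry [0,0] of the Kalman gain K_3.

K[0,0] = -0.6995

step 1: x^-=[1.1330, -3.1000]  P^-=[0.7214 0.0608; 0.0608 0.6800]  H_jac=[0.3433 -0.9392]  S=[0.8257]  K=[0.2307; -0.7483]  nu=[-4.0406]  x^+=[0.2007, -0.0766]  P^+=[0.6774 0.2034; 0.2034 0.2177]
step 2: x^-=[0.1876, -0.0766]  P^-=[0.8928 0.2304; 0.2304 0.4577]  H_jac=[0.9258 -0.3781]  S=[0.8493]  K=[0.8706; 0.0473]  nu=[-2.1427]  x^+=[-1.6778, -0.1780]  P^+=[0.2491 0.1954; 0.1954 0.4558]
step 3: x^-=[-1.7080, -0.1780]  P^-=[0.4687 0.2629; 0.2629 0.6958]  H_jac=[-0.9946 -0.1037]  S=[0.7053]  K=[-0.6995; -0.4730]  nu=[-1.3773]  x^+=[-0.7446, 0.4734]  P^+=[0.1235 0.0295; 0.0295 0.5381]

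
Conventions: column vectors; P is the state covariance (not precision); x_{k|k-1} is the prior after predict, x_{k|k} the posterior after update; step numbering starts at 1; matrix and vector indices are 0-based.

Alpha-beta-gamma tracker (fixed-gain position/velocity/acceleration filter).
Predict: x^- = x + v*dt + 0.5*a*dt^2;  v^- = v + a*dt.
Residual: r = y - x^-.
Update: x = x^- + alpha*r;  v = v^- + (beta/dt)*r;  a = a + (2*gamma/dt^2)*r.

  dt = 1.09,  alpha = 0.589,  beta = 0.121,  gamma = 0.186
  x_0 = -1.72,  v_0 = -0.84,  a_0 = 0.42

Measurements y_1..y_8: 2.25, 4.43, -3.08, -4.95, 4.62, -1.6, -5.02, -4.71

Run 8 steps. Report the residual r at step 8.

resid = 9.9987

step 1: x_pred=-2.3861  r=4.6361  x^+=0.3446  v^+=0.1324  a^+=1.8716
step 2: x_pred=1.6007  r=2.8293  x^+=3.2672  v^+=2.4866  a^+=2.7574
step 3: x_pred=7.6156  r=-10.6956  x^+=1.3159  v^+=4.3049  a^+=-0.5914
step 4: x_pred=5.6568  r=-10.6068  x^+=-0.5906  v^+=2.4828  a^+=-3.9125
step 5: x_pred=-0.2086  r=4.8286  x^+=2.6355  v^+=-1.2458  a^+=-2.4006
step 6: x_pred=-0.1485  r=-1.4515  x^+=-1.0034  v^+=-4.0236  a^+=-2.8551
step 7: x_pred=-7.0852  r=2.0652  x^+=-5.8688  v^+=-6.9064  a^+=-2.2084
step 8: x_pred=-14.7087  r=9.9987  x^+=-8.8194  v^+=-8.2036  a^+=0.9222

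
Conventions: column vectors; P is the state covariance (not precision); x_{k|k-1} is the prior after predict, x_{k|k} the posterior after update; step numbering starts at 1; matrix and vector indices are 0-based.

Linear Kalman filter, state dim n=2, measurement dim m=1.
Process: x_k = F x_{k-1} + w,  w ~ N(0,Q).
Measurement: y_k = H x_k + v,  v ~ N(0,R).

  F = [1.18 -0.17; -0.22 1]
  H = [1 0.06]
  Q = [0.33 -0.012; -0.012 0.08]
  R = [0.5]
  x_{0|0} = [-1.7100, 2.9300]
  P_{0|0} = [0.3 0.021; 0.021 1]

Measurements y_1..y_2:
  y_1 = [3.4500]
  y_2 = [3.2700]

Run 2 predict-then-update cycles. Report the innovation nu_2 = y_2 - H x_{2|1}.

step 1: x^-=[-2.5159, 3.3062]  P^-=[0.7682 -0.2343; -0.2343 1.0853]  S=[1.2440]  K=[0.6062; -0.1360]  nu=[5.7675]  x^+=[0.9805, 2.5217]  P^+=[0.3110 -0.1317; -0.1317 1.0623]
step 2: x^-=[0.7283, 2.3060]  P^-=[0.8466 -0.4337; -0.4337 1.2153]  S=[1.2989]  K=[0.6317; -0.2778]  nu=[2.4033]  x^+=[2.2466, 1.6385]  P^+=[0.3282 -0.2058; -0.2058 1.1151]

innov = [2.4033]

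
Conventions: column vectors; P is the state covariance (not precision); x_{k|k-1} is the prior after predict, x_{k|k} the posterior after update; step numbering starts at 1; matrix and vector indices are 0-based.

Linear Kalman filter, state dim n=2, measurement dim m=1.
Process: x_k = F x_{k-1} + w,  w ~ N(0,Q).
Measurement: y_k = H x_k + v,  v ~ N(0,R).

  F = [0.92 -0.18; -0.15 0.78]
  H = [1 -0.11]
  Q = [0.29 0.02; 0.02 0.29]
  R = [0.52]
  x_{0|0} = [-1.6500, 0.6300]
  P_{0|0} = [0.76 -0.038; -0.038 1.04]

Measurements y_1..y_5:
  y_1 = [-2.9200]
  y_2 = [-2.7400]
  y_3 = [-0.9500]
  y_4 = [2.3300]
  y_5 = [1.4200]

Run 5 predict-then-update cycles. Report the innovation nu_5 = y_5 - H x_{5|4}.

step 1: x^-=[-1.6314, 0.7389]  P^-=[0.9795 -0.2592; -0.2592 0.9487]  S=[1.5680]  K=[0.6429; -0.2318]  nu=[-1.2073]  x^+=[-2.4076, 1.0188]  P^+=[0.3315 -0.0255; -0.0255 0.8644]
step 2: x^-=[-2.3983, 1.1558]  P^-=[0.6070 -0.1661; -0.1661 0.8293]  S=[1.1736]  K=[0.5328; -0.2192]  nu=[-0.2145]  x^+=[-2.5126, 1.2028]  P^+=[0.2739 -0.0290; -0.0290 0.7729]
step 3: x^-=[-2.5281, 1.3151]  P^-=[0.5564 -0.1479; -0.1479 0.7732]  S=[1.1183]  K=[0.5121; -0.2083]  nu=[1.7228]  x^+=[-1.6459, 0.9563]  P^+=[0.2632 -0.0286; -0.0286 0.7247]
step 4: x^-=[-1.6863, 0.9928]  P^-=[0.5457 -0.1394; -0.1394 0.7435]  S=[1.1053]  K=[0.5075; -0.2001]  nu=[4.1255]  x^+=[0.4076, 0.1674]  P^+=[0.2609 -0.0271; -0.0271 0.6993]
step 5: x^-=[0.3448, 0.0694]  P^-=[0.5425 -0.1344; -0.1344 0.7276]  S=[1.1009]  K=[0.5062; -0.1948]  nu=[1.0828]  x^+=[0.8930, -0.1415]  P^+=[0.2604 -0.0258; -0.0258 0.6859]

innov = [1.0828]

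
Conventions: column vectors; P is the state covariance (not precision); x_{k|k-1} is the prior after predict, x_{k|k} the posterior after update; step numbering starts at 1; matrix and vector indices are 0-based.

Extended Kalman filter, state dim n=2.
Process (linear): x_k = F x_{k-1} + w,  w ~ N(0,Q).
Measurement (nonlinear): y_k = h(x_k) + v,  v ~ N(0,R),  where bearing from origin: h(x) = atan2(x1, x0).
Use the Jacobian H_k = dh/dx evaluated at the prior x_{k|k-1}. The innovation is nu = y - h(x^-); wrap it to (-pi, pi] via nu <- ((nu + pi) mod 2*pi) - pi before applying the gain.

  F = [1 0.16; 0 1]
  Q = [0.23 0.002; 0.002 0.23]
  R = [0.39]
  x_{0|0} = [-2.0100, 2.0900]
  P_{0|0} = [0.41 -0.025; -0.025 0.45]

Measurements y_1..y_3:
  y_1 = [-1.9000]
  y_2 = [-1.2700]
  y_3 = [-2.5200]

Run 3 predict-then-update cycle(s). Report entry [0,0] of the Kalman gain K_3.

step 1: x^-=[-1.6756, 2.0900]  P^-=[0.6435 0.0490; 0.0490 0.6800]  H_jac=[-0.2913 -0.2335]  S=[0.4883]  K=[-0.4072; -0.3544]  nu=[2.1366]  x^+=[-2.5457, 1.3328]  P^+=[0.5625 -0.0215; -0.0215 0.6187]
step 2: x^-=[-2.3325, 1.3328]  P^-=[0.8015 0.0795; 0.0795 0.8487]  H_jac=[-0.1847 -0.3232]  S=[0.5155]  K=[-0.3370; -0.5606]  nu=[2.3907]  x^+=[-3.1382, -0.0074]  P^+=[0.7430 -0.0179; -0.0179 0.6867]
step 3: x^-=[-3.1393, -0.0074]  P^-=[0.9848 0.0940; 0.0940 0.9167]  H_jac=[0.0008 -0.3185]  S=[0.4830]  K=[-0.0605; -0.6044]  nu=[0.6192]  x^+=[-3.1768, -0.3817]  P^+=[0.9830 0.0763; 0.0763 0.7402]

K[0,0] = -0.0605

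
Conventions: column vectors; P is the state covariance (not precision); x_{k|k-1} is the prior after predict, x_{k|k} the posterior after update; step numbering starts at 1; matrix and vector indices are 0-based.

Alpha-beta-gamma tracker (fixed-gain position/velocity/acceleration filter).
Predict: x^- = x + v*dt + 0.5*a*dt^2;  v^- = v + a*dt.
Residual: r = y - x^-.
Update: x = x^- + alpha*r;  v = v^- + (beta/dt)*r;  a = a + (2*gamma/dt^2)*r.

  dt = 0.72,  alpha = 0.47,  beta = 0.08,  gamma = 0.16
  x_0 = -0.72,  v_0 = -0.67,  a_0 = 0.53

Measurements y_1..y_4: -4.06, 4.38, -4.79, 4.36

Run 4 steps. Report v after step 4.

step 1: x_pred=-1.0650  r=-2.9950  x^+=-2.4727  v^+=-0.6212  a^+=-1.3188
step 2: x_pred=-3.2617  r=7.6417  x^+=0.3299  v^+=-0.7216  a^+=3.3984
step 3: x_pred=0.6912  r=-5.4812  x^+=-1.8850  v^+=1.1162  a^+=0.0149
step 4: x_pred=-1.0774  r=5.4374  x^+=1.4782  v^+=1.7311  a^+=3.3714

v_post = 1.7311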